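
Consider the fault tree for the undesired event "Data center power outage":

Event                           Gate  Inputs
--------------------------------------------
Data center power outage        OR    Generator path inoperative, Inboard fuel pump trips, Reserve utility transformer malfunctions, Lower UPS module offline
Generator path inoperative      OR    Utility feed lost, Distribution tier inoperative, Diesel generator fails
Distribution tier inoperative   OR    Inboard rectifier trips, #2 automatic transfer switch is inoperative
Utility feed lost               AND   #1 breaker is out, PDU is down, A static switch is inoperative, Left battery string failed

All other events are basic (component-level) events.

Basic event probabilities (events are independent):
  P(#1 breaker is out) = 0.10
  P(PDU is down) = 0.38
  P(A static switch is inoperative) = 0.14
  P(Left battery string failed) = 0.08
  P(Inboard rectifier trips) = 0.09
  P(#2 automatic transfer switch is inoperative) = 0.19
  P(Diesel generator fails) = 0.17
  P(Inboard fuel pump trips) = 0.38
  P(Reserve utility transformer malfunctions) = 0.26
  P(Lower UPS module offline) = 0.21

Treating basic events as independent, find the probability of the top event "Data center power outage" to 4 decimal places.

0.7783

P(Utility feed lost) [AND] = 0.10 × 0.38 × 0.14 × 0.08 = 0.000426
P(Distribution tier inoperative) [OR] = 1 − (1−0.09) × (1−0.19) = 0.262900
P(Generator path inoperative) [OR] = 1 − (1−0.000426) × (1−0.262900) × (1−0.17) = 0.388468
P(Data center power outage) [OR] = 1 − (1−0.388468) × (1−0.38) × (1−0.26) × (1−0.21) = 0.778349
Rounded to 4 decimal places: P(Data center power outage) ≈ 0.7783.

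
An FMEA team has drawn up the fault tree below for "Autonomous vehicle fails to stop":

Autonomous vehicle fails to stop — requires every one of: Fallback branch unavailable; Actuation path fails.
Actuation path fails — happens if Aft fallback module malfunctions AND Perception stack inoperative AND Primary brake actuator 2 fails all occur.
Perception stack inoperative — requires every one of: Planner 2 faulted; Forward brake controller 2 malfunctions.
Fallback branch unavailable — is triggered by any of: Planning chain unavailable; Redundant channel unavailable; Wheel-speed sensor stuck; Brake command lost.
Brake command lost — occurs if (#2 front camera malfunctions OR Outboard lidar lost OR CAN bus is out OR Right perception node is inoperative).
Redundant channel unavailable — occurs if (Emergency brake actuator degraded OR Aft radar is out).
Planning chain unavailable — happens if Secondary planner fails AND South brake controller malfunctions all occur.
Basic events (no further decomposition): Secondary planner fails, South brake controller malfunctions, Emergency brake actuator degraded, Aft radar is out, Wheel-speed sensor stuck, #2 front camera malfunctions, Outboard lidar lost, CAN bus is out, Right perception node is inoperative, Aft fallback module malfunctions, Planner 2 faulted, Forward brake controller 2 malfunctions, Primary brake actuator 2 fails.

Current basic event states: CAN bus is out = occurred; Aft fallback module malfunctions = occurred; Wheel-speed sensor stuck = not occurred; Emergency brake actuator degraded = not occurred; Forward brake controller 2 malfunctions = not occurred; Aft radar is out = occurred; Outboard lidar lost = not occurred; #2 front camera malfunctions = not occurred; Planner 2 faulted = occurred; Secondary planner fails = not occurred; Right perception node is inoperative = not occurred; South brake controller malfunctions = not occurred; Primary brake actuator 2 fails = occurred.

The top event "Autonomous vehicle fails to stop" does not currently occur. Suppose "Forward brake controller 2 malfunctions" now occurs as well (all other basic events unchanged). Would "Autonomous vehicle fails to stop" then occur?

Yes

Counterfactual: set "Forward brake controller 2 malfunctions" to occurred.
Planning chain unavailable [AND]: Secondary planner fails=not, South brake controller malfunctions=not → not all inputs occur → does not occur.
Redundant channel unavailable [OR]: Emergency brake actuator degraded=not, Aft radar is out=occurs → at least one input occurs → occurs.
Brake command lost [OR]: #2 front camera malfunctions=not, Outboard lidar lost=not, CAN bus is out=occurs, Right perception node is inoperative=not → at least one input occurs → occurs.
Fallback branch unavailable [OR]: Planning chain unavailable=not, Redundant channel unavailable=occurs, Wheel-speed sensor stuck=not, Brake command lost=occurs → at least one input occurs → occurs.
Perception stack inoperative [AND]: Planner 2 faulted=occurs, Forward brake controller 2 malfunctions=occurs → all inputs occur → occurs.
Actuation path fails [AND]: Aft fallback module malfunctions=occurs, Perception stack inoperative=occurs, Primary brake actuator 2 fails=occurs → all inputs occur → occurs.
Autonomous vehicle fails to stop [AND]: Fallback branch unavailable=occurs, Actuation path fails=occurs → all inputs occur → occurs.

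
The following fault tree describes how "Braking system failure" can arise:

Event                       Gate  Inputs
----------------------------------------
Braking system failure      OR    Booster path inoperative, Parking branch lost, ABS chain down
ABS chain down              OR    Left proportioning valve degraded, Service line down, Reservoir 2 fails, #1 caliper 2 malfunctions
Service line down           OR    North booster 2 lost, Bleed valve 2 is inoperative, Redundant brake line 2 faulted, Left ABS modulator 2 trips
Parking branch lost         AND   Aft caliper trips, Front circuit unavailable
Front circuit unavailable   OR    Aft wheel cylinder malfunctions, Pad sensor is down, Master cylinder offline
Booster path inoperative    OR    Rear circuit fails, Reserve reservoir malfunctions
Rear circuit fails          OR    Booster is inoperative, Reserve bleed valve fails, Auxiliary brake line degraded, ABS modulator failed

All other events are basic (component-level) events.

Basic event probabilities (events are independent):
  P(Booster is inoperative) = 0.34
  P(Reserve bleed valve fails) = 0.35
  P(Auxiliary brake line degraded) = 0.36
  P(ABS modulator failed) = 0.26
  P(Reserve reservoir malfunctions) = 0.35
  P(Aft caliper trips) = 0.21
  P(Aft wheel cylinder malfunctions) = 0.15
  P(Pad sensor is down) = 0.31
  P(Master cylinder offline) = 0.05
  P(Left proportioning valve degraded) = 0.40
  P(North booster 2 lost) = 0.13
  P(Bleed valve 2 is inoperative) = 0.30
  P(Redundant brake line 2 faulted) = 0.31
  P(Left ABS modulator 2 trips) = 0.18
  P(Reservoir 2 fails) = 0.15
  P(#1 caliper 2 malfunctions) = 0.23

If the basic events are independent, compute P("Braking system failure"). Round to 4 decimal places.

P(Rear circuit fails) [OR] = 1 − (1−0.34) × (1−0.35) × (1−0.36) × (1−0.26) = 0.796826
P(Booster path inoperative) [OR] = 1 − (1−0.796826) × (1−0.35) = 0.867937
P(Front circuit unavailable) [OR] = 1 − (1−0.15) × (1−0.31) × (1−0.05) = 0.442825
P(Parking branch lost) [AND] = 0.21 × 0.442825 = 0.092993
P(Service line down) [OR] = 1 − (1−0.13) × (1−0.30) × (1−0.31) × (1−0.18) = 0.655428
P(ABS chain down) [OR] = 1 − (1−0.40) × (1−0.655428) × (1−0.15) × (1−0.23) = 0.864687
P(Braking system failure) [OR] = 1 − (1−0.867937) × (1−0.092993) × (1−0.864687) = 0.983792
Rounded to 4 decimal places: P(Braking system failure) ≈ 0.9838.

0.9838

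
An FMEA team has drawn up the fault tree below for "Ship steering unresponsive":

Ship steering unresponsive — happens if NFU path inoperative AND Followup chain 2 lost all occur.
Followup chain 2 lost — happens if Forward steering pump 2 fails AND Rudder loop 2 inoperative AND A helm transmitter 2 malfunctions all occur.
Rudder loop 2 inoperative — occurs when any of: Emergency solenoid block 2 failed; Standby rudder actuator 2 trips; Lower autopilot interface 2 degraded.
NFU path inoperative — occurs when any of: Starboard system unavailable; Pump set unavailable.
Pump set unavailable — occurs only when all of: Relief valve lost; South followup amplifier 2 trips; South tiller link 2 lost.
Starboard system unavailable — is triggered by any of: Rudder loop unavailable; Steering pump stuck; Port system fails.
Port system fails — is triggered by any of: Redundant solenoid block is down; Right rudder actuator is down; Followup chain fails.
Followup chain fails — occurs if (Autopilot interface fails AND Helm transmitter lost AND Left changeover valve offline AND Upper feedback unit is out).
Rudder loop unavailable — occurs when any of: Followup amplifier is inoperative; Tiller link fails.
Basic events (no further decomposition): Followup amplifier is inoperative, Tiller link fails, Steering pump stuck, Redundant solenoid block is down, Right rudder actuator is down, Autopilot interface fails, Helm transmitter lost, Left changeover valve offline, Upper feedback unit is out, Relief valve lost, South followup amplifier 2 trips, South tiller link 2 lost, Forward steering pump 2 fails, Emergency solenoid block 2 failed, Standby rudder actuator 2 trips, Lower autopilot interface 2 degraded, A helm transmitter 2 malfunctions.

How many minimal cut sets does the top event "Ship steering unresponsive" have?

Rudder loop unavailable [OR]: union of children's cut sets → 2 cut set(s).
Followup chain fails [AND]: one cut set from each child combined → 1 × 1 × 1 × 1 = 1 cut set(s).
Port system fails [OR]: union of children's cut sets → 3 cut set(s).
Starboard system unavailable [OR]: union of children's cut sets → 6 cut set(s).
Pump set unavailable [AND]: one cut set from each child combined → 1 × 1 × 1 = 1 cut set(s).
NFU path inoperative [OR]: union of children's cut sets → 7 cut set(s).
Rudder loop 2 inoperative [OR]: union of children's cut sets → 3 cut set(s).
Followup chain 2 lost [AND]: one cut set from each child combined → 1 × 3 × 1 = 3 cut set(s).
Ship steering unresponsive [AND]: one cut set from each child combined → 7 × 3 = 21 cut set(s).

21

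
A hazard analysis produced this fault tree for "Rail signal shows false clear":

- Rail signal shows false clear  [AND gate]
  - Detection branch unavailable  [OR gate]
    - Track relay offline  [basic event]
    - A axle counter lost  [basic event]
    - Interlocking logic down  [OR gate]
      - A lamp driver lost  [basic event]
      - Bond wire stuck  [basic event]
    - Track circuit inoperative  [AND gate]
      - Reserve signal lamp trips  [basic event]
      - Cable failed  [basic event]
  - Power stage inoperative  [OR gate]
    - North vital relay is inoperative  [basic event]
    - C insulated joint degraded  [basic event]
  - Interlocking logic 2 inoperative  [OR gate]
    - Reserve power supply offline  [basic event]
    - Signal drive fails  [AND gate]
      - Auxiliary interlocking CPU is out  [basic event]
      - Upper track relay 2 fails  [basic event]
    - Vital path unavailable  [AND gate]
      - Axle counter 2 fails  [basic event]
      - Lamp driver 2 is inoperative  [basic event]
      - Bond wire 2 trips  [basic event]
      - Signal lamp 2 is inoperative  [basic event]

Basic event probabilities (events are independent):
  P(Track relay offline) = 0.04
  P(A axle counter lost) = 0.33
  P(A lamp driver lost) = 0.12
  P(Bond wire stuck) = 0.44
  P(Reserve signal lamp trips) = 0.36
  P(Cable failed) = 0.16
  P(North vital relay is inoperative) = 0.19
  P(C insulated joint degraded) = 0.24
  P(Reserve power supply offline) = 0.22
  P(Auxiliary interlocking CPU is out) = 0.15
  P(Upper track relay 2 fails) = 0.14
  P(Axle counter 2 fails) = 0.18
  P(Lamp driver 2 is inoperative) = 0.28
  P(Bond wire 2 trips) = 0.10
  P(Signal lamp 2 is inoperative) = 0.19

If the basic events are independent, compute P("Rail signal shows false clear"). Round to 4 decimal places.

0.0639

P(Interlocking logic down) [OR] = 1 − (1−0.12) × (1−0.44) = 0.507200
P(Track circuit inoperative) [AND] = 0.36 × 0.16 = 0.057600
P(Detection branch unavailable) [OR] = 1 − (1−0.04) × (1−0.33) × (1−0.507200) × (1−0.057600) = 0.701288
P(Power stage inoperative) [OR] = 1 − (1−0.19) × (1−0.24) = 0.384400
P(Signal drive fails) [AND] = 0.15 × 0.14 = 0.021000
P(Vital path unavailable) [AND] = 0.18 × 0.28 × 0.10 × 0.19 = 0.000958
P(Interlocking logic 2 inoperative) [OR] = 1 − (1−0.22) × (1−0.021000) × (1−0.000958) = 0.237112
P(Rail signal shows false clear) [AND] = 0.701288 × 0.384400 × 0.237112 = 0.063919
Rounded to 4 decimal places: P(Rail signal shows false clear) ≈ 0.0639.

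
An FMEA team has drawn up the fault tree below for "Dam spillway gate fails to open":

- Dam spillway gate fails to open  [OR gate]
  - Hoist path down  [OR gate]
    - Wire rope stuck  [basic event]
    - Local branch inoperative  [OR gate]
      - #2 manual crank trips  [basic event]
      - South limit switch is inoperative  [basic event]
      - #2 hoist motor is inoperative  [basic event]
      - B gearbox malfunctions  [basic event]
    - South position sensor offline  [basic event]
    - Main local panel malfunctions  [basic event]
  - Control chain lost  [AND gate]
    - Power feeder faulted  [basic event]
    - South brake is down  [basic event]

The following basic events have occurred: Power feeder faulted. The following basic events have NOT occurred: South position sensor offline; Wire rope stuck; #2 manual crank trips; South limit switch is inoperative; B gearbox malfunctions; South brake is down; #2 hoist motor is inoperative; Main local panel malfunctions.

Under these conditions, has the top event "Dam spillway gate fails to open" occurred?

Local branch inoperative [OR]: #2 manual crank trips=not, South limit switch is inoperative=not, #2 hoist motor is inoperative=not, B gearbox malfunctions=not → no input occurs → does not occur.
Hoist path down [OR]: Wire rope stuck=not, Local branch inoperative=not, South position sensor offline=not, Main local panel malfunctions=not → no input occurs → does not occur.
Control chain lost [AND]: Power feeder faulted=occurs, South brake is down=not → not all inputs occur → does not occur.
Dam spillway gate fails to open [OR]: Hoist path down=not, Control chain lost=not → no input occurs → does not occur.

No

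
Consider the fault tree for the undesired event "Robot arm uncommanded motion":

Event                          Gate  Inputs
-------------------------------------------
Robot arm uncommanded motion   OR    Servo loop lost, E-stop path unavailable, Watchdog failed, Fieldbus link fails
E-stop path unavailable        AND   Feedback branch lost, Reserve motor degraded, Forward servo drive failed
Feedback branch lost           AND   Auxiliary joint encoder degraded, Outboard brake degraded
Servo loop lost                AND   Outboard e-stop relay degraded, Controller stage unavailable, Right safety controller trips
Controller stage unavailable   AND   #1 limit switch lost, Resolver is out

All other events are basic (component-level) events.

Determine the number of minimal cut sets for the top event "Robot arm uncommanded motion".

Controller stage unavailable [AND]: one cut set from each child combined → 1 × 1 = 1 cut set(s).
Servo loop lost [AND]: one cut set from each child combined → 1 × 1 × 1 = 1 cut set(s).
Feedback branch lost [AND]: one cut set from each child combined → 1 × 1 = 1 cut set(s).
E-stop path unavailable [AND]: one cut set from each child combined → 1 × 1 × 1 = 1 cut set(s).
Robot arm uncommanded motion [OR]: union of children's cut sets → 4 cut set(s).
Minimal cut sets: {#1 limit switch lost, Outboard e-stop relay degraded, Resolver is out, Right safety controller trips}; {Auxiliary joint encoder degraded, Forward servo drive failed, Outboard brake degraded, Reserve motor degraded}; {Watchdog failed}; {Fieldbus link fails}.

4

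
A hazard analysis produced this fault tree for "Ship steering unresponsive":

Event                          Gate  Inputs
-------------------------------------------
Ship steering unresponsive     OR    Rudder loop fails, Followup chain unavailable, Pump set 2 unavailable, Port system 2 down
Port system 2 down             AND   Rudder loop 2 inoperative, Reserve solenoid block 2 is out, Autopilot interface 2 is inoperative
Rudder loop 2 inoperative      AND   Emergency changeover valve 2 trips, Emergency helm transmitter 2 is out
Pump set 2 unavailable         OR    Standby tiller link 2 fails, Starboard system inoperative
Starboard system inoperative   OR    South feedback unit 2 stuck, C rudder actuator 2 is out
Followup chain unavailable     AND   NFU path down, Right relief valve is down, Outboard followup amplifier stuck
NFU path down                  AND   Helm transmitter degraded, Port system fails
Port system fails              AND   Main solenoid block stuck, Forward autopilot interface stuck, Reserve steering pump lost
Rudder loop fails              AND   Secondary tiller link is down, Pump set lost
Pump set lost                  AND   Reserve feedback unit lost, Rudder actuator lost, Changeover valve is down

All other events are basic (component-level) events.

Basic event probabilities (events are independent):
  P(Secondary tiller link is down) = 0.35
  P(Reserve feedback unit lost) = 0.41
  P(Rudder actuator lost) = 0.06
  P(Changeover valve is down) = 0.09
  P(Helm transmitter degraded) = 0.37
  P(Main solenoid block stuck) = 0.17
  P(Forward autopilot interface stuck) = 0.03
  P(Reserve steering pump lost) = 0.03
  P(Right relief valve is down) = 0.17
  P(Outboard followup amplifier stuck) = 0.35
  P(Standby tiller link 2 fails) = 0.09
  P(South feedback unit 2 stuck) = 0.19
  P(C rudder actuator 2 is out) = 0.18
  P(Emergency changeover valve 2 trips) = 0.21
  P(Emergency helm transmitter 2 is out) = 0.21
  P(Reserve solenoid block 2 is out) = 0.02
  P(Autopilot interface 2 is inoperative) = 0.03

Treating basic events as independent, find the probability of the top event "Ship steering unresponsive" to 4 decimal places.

0.3961

P(Pump set lost) [AND] = 0.41 × 0.06 × 0.09 = 0.002214
P(Rudder loop fails) [AND] = 0.35 × 0.002214 = 0.000775
P(Port system fails) [AND] = 0.17 × 0.03 × 0.03 = 0.000153
P(NFU path down) [AND] = 0.37 × 0.000153 = 0.000057
P(Followup chain unavailable) [AND] = 0.000057 × 0.17 × 0.35 = 0.000003
P(Starboard system inoperative) [OR] = 1 − (1−0.19) × (1−0.18) = 0.335800
P(Pump set 2 unavailable) [OR] = 1 − (1−0.09) × (1−0.335800) = 0.395578
P(Rudder loop 2 inoperative) [AND] = 0.21 × 0.21 = 0.044100
P(Port system 2 down) [AND] = 0.044100 × 0.02 × 0.03 = 0.000026
P(Ship steering unresponsive) [OR] = 1 − (1−0.000775) × (1−0.000003) × (1−0.395578) × (1−0.000026) = 0.396064
Rounded to 4 decimal places: P(Ship steering unresponsive) ≈ 0.3961.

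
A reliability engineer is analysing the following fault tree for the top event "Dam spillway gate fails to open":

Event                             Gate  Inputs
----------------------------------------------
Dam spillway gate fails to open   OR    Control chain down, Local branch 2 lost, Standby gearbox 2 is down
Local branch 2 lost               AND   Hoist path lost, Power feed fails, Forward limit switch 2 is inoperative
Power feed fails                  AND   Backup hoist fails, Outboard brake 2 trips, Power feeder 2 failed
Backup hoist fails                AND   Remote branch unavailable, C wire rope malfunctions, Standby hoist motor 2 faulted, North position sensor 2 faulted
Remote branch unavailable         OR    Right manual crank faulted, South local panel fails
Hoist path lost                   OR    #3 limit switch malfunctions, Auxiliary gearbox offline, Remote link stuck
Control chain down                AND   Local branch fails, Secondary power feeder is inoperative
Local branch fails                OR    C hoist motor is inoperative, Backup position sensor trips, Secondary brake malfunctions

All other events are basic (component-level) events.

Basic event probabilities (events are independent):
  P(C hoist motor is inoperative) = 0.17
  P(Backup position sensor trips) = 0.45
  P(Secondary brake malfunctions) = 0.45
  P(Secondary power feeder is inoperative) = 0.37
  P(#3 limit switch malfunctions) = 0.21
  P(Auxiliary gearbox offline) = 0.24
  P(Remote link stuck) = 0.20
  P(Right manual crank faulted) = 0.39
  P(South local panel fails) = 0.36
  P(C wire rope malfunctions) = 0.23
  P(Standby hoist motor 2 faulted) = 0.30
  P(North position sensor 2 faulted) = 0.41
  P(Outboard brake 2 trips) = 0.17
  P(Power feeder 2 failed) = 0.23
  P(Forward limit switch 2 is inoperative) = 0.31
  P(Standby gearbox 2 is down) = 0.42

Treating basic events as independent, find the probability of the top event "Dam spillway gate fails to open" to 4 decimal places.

0.5808

P(Local branch fails) [OR] = 1 − (1−0.17) × (1−0.45) × (1−0.45) = 0.748925
P(Control chain down) [AND] = 0.748925 × 0.37 = 0.277102
P(Hoist path lost) [OR] = 1 − (1−0.21) × (1−0.24) × (1−0.20) = 0.519680
P(Remote branch unavailable) [OR] = 1 − (1−0.39) × (1−0.36) = 0.609600
P(Backup hoist fails) [AND] = 0.609600 × 0.23 × 0.30 × 0.41 = 0.017246
P(Power feed fails) [AND] = 0.017246 × 0.17 × 0.23 = 0.000674
P(Local branch 2 lost) [AND] = 0.519680 × 0.000674 × 0.31 = 0.000109
P(Dam spillway gate fails to open) [OR] = 1 − (1−0.277102) × (1−0.000109) × (1−0.42) = 0.580765
Rounded to 4 decimal places: P(Dam spillway gate fails to open) ≈ 0.5808.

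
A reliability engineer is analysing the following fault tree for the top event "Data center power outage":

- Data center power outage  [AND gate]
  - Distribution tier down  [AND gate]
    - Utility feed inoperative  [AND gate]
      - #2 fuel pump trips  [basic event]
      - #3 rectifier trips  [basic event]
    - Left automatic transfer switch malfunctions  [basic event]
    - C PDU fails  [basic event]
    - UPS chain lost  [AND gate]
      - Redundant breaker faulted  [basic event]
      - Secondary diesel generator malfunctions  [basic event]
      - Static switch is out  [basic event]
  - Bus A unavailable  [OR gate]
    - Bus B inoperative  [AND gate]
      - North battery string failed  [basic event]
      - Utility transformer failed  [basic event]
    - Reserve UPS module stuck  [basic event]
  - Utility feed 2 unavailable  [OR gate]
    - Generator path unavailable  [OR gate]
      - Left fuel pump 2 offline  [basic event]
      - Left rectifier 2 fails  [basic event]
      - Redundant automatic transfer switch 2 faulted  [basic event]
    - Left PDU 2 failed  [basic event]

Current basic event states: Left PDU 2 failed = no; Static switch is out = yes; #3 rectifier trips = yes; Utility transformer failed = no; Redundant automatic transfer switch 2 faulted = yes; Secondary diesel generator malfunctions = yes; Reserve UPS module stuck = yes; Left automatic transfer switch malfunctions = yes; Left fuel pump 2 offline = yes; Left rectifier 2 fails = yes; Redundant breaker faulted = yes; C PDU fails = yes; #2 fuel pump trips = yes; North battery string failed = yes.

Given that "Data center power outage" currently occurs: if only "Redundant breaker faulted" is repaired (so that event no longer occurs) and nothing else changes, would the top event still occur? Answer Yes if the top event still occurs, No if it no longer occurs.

No

Counterfactual: set "Redundant breaker faulted" to not occurred.
Utility feed inoperative [AND]: #2 fuel pump trips=occurs, #3 rectifier trips=occurs → all inputs occur → occurs.
UPS chain lost [AND]: Redundant breaker faulted=not, Secondary diesel generator malfunctions=occurs, Static switch is out=occurs → not all inputs occur → does not occur.
Distribution tier down [AND]: Utility feed inoperative=occurs, Left automatic transfer switch malfunctions=occurs, C PDU fails=occurs, UPS chain lost=not → not all inputs occur → does not occur.
Bus B inoperative [AND]: North battery string failed=occurs, Utility transformer failed=not → not all inputs occur → does not occur.
Bus A unavailable [OR]: Bus B inoperative=not, Reserve UPS module stuck=occurs → at least one input occurs → occurs.
Generator path unavailable [OR]: Left fuel pump 2 offline=occurs, Left rectifier 2 fails=occurs, Redundant automatic transfer switch 2 faulted=occurs → at least one input occurs → occurs.
Utility feed 2 unavailable [OR]: Generator path unavailable=occurs, Left PDU 2 failed=not → at least one input occurs → occurs.
Data center power outage [AND]: Distribution tier down=not, Bus A unavailable=occurs, Utility feed 2 unavailable=occurs → not all inputs occur → does not occur.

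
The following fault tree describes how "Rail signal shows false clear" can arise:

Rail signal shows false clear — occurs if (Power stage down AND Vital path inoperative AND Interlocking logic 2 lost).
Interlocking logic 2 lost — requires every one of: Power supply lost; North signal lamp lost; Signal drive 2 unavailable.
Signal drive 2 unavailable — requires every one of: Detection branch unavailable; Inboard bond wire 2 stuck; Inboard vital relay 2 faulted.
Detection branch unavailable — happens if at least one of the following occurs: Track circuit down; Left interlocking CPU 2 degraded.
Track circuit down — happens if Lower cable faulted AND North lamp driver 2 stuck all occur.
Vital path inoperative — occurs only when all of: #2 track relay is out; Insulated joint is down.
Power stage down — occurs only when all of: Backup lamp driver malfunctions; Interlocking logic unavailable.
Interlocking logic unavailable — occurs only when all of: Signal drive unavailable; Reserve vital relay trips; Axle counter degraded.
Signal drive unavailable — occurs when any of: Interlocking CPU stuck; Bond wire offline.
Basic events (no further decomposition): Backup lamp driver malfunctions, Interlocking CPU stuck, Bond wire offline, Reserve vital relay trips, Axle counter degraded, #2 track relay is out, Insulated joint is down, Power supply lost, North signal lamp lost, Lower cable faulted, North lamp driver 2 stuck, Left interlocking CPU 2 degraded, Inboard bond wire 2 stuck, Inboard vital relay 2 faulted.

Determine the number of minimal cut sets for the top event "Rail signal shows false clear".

Signal drive unavailable [OR]: union of children's cut sets → 2 cut set(s).
Interlocking logic unavailable [AND]: one cut set from each child combined → 2 × 1 × 1 = 2 cut set(s).
Power stage down [AND]: one cut set from each child combined → 1 × 2 = 2 cut set(s).
Vital path inoperative [AND]: one cut set from each child combined → 1 × 1 = 1 cut set(s).
Track circuit down [AND]: one cut set from each child combined → 1 × 1 = 1 cut set(s).
Detection branch unavailable [OR]: union of children's cut sets → 2 cut set(s).
Signal drive 2 unavailable [AND]: one cut set from each child combined → 2 × 1 × 1 = 2 cut set(s).
Interlocking logic 2 lost [AND]: one cut set from each child combined → 1 × 1 × 2 = 2 cut set(s).
Rail signal shows false clear [AND]: one cut set from each child combined → 2 × 1 × 2 = 4 cut set(s).
Minimal cut sets: {#2 track relay is out, Axle counter degraded, Backup lamp driver malfunctions, Inboard bond wire 2 stuck, Inboard vital relay 2 faulted, Insulated joint is down, Interlocking CPU stuck, Lower cable faulted, North lamp driver 2 stuck, North signal lamp lost, Power supply lost, Reserve vital relay trips}; {#2 track relay is out, Axle counter degraded, Backup lamp driver malfunctions, Inboard bond wire 2 stuck, Inboard vital relay 2 faulted, Insulated joint is down, Interlocking CPU stuck, Left interlocking CPU 2 degraded, North signal lamp lost, Power supply lost, Reserve vital relay trips}; {#2 track relay is out, Axle counter degraded, Backup lamp driver malfunctions, Bond wire offline, Inboard bond wire 2 stuck, Inboard vital relay 2 faulted, Insulated joint is down, Lower cable faulted, North lamp driver 2 stuck, North signal lamp lost, Power supply lost, Reserve vital relay trips}; {#2 track relay is out, Axle counter degraded, Backup lamp driver malfunctions, Bond wire offline, Inboard bond wire 2 stuck, Inboard vital relay 2 faulted, Insulated joint is down, Left interlocking CPU 2 degraded, North signal lamp lost, Power supply lost, Reserve vital relay trips}.

4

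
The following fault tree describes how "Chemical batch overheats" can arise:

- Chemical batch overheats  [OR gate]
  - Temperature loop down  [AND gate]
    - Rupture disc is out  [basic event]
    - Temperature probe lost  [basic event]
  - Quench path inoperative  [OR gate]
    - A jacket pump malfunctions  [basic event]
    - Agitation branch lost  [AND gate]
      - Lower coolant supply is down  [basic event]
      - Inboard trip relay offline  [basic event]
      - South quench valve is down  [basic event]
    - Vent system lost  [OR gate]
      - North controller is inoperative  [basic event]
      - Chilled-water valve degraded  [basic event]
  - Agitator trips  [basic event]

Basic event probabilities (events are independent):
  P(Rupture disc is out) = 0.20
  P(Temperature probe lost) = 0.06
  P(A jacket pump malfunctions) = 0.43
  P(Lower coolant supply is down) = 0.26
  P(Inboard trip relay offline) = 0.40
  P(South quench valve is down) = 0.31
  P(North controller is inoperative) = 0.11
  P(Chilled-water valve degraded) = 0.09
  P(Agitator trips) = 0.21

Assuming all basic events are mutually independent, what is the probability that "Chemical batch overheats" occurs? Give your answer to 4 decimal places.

0.6513

P(Temperature loop down) [AND] = 0.20 × 0.06 = 0.012000
P(Agitation branch lost) [AND] = 0.26 × 0.40 × 0.31 = 0.032240
P(Vent system lost) [OR] = 1 − (1−0.11) × (1−0.09) = 0.190100
P(Quench path inoperative) [OR] = 1 − (1−0.43) × (1−0.032240) × (1−0.190100) = 0.553240
P(Chemical batch overheats) [OR] = 1 − (1−0.012000) × (1−0.553240) × (1−0.21) = 0.651295
Rounded to 4 decimal places: P(Chemical batch overheats) ≈ 0.6513.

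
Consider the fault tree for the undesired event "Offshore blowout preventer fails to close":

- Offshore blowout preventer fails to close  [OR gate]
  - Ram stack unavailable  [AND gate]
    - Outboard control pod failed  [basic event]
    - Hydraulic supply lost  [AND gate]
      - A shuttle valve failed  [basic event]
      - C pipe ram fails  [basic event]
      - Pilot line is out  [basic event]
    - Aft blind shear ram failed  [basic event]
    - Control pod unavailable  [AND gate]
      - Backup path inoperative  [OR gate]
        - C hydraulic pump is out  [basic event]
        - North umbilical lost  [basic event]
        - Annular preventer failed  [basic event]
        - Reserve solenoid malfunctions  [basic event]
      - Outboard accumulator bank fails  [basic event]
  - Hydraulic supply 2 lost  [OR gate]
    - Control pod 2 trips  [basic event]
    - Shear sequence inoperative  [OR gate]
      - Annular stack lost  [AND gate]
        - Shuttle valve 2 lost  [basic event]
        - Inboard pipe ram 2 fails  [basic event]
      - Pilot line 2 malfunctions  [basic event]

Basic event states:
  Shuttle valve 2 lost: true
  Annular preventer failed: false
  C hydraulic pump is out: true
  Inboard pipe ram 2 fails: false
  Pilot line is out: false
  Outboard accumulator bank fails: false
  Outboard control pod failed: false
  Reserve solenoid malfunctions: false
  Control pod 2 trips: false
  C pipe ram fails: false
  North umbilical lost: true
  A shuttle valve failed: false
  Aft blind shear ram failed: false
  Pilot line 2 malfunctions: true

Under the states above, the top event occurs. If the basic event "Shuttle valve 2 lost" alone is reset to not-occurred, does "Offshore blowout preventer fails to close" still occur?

Counterfactual: set "Shuttle valve 2 lost" to not occurred.
Hydraulic supply lost [AND]: A shuttle valve failed=not, C pipe ram fails=not, Pilot line is out=not → not all inputs occur → does not occur.
Backup path inoperative [OR]: C hydraulic pump is out=occurs, North umbilical lost=occurs, Annular preventer failed=not, Reserve solenoid malfunctions=not → at least one input occurs → occurs.
Control pod unavailable [AND]: Backup path inoperative=occurs, Outboard accumulator bank fails=not → not all inputs occur → does not occur.
Ram stack unavailable [AND]: Outboard control pod failed=not, Hydraulic supply lost=not, Aft blind shear ram failed=not, Control pod unavailable=not → not all inputs occur → does not occur.
Annular stack lost [AND]: Shuttle valve 2 lost=not, Inboard pipe ram 2 fails=not → not all inputs occur → does not occur.
Shear sequence inoperative [OR]: Annular stack lost=not, Pilot line 2 malfunctions=occurs → at least one input occurs → occurs.
Hydraulic supply 2 lost [OR]: Control pod 2 trips=not, Shear sequence inoperative=occurs → at least one input occurs → occurs.
Offshore blowout preventer fails to close [OR]: Ram stack unavailable=not, Hydraulic supply 2 lost=occurs → at least one input occurs → occurs.

Yes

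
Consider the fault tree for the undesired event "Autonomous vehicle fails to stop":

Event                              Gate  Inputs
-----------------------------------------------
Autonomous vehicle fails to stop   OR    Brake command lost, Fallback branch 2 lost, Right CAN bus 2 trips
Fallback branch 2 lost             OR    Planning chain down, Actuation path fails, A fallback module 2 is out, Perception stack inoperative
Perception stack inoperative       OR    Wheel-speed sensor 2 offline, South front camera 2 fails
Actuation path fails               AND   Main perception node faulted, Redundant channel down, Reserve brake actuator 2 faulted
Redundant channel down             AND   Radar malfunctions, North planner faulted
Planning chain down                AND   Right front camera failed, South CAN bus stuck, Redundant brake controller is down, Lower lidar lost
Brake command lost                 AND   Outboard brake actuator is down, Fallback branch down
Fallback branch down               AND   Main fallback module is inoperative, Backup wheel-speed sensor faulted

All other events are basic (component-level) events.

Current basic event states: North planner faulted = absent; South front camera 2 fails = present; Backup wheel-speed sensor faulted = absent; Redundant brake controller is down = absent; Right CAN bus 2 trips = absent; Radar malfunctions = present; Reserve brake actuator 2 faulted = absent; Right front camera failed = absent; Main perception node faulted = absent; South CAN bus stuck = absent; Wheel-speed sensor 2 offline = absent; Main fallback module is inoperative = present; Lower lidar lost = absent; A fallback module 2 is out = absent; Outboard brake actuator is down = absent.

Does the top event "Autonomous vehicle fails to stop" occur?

Yes

Fallback branch down [AND]: Main fallback module is inoperative=occurs, Backup wheel-speed sensor faulted=not → not all inputs occur → does not occur.
Brake command lost [AND]: Outboard brake actuator is down=not, Fallback branch down=not → not all inputs occur → does not occur.
Planning chain down [AND]: Right front camera failed=not, South CAN bus stuck=not, Redundant brake controller is down=not, Lower lidar lost=not → not all inputs occur → does not occur.
Redundant channel down [AND]: Radar malfunctions=occurs, North planner faulted=not → not all inputs occur → does not occur.
Actuation path fails [AND]: Main perception node faulted=not, Redundant channel down=not, Reserve brake actuator 2 faulted=not → not all inputs occur → does not occur.
Perception stack inoperative [OR]: Wheel-speed sensor 2 offline=not, South front camera 2 fails=occurs → at least one input occurs → occurs.
Fallback branch 2 lost [OR]: Planning chain down=not, Actuation path fails=not, A fallback module 2 is out=not, Perception stack inoperative=occurs → at least one input occurs → occurs.
Autonomous vehicle fails to stop [OR]: Brake command lost=not, Fallback branch 2 lost=occurs, Right CAN bus 2 trips=not → at least one input occurs → occurs.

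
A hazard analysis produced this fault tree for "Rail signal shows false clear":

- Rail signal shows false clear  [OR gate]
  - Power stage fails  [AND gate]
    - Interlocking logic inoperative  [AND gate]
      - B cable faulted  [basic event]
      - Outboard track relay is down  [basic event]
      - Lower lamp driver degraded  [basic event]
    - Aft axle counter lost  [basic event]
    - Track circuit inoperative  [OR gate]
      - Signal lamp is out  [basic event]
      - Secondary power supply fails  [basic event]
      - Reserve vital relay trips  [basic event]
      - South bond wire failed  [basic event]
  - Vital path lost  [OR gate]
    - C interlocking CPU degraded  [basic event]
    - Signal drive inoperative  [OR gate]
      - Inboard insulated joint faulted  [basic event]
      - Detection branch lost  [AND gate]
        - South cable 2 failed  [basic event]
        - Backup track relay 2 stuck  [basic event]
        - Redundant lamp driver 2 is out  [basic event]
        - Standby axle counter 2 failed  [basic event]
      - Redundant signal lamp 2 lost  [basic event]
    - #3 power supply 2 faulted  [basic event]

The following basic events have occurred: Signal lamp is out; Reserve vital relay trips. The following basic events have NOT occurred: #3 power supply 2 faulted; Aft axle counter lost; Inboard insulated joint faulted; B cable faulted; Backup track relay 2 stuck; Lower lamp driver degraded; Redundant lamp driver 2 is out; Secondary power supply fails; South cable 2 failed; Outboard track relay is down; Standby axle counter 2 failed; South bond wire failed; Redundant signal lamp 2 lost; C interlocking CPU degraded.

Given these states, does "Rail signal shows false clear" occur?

No

Interlocking logic inoperative [AND]: B cable faulted=not, Outboard track relay is down=not, Lower lamp driver degraded=not → not all inputs occur → does not occur.
Track circuit inoperative [OR]: Signal lamp is out=occurs, Secondary power supply fails=not, Reserve vital relay trips=occurs, South bond wire failed=not → at least one input occurs → occurs.
Power stage fails [AND]: Interlocking logic inoperative=not, Aft axle counter lost=not, Track circuit inoperative=occurs → not all inputs occur → does not occur.
Detection branch lost [AND]: South cable 2 failed=not, Backup track relay 2 stuck=not, Redundant lamp driver 2 is out=not, Standby axle counter 2 failed=not → not all inputs occur → does not occur.
Signal drive inoperative [OR]: Inboard insulated joint faulted=not, Detection branch lost=not, Redundant signal lamp 2 lost=not → no input occurs → does not occur.
Vital path lost [OR]: C interlocking CPU degraded=not, Signal drive inoperative=not, #3 power supply 2 faulted=not → no input occurs → does not occur.
Rail signal shows false clear [OR]: Power stage fails=not, Vital path lost=not → no input occurs → does not occur.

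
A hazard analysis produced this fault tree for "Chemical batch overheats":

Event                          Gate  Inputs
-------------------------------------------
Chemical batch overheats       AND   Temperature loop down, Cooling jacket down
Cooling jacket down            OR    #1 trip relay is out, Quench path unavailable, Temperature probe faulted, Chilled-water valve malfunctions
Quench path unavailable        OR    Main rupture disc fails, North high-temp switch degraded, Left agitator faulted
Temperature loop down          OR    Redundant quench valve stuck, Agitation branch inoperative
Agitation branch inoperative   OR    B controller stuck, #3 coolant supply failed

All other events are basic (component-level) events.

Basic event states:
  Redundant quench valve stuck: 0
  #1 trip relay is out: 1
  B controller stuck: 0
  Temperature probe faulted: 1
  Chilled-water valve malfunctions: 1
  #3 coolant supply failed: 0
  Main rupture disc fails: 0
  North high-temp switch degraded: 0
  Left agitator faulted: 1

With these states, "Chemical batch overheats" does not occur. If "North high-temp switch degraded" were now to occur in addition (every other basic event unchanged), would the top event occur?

No

Counterfactual: set "North high-temp switch degraded" to occurred.
Agitation branch inoperative [OR]: B controller stuck=not, #3 coolant supply failed=not → no input occurs → does not occur.
Temperature loop down [OR]: Redundant quench valve stuck=not, Agitation branch inoperative=not → no input occurs → does not occur.
Quench path unavailable [OR]: Main rupture disc fails=not, North high-temp switch degraded=occurs, Left agitator faulted=occurs → at least one input occurs → occurs.
Cooling jacket down [OR]: #1 trip relay is out=occurs, Quench path unavailable=occurs, Temperature probe faulted=occurs, Chilled-water valve malfunctions=occurs → at least one input occurs → occurs.
Chemical batch overheats [AND]: Temperature loop down=not, Cooling jacket down=occurs → not all inputs occur → does not occur.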